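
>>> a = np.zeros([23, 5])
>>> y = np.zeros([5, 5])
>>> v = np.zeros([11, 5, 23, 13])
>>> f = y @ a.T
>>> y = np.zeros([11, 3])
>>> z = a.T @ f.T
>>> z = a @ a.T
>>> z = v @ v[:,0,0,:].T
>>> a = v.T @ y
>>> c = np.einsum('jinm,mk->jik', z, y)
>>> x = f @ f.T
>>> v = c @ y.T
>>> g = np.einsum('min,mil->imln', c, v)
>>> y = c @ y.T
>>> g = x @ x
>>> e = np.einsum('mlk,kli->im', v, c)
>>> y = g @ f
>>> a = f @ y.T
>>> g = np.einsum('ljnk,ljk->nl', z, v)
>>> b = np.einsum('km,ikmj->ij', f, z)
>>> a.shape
(5, 5)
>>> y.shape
(5, 23)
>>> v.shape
(11, 5, 11)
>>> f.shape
(5, 23)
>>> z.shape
(11, 5, 23, 11)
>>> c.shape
(11, 5, 3)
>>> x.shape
(5, 5)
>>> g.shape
(23, 11)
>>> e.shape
(3, 11)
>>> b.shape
(11, 11)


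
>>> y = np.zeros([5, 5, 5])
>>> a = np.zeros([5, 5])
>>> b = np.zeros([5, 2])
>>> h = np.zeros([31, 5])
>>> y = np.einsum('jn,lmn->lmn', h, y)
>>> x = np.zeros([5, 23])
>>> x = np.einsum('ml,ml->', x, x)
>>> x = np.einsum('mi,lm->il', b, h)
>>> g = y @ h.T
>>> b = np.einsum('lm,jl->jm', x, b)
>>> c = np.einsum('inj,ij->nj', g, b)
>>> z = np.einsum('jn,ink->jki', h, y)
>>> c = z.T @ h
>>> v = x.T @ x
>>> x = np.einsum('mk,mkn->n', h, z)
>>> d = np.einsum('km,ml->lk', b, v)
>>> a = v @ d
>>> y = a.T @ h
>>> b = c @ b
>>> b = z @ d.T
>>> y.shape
(5, 5)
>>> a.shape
(31, 5)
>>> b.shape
(31, 5, 31)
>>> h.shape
(31, 5)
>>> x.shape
(5,)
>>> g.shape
(5, 5, 31)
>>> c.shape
(5, 5, 5)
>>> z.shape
(31, 5, 5)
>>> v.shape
(31, 31)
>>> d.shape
(31, 5)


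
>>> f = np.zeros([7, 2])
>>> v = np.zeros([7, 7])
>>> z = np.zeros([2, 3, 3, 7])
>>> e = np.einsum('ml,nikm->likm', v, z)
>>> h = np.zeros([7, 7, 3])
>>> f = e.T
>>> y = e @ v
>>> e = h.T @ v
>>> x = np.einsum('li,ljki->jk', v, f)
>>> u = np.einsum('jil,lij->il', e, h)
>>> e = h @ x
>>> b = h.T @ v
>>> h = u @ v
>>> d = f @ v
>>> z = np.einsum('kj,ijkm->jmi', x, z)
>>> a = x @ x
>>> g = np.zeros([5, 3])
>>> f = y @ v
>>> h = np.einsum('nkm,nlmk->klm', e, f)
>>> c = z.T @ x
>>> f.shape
(7, 3, 3, 7)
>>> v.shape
(7, 7)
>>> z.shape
(3, 7, 2)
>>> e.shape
(7, 7, 3)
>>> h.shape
(7, 3, 3)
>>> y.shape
(7, 3, 3, 7)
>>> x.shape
(3, 3)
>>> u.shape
(7, 7)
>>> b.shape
(3, 7, 7)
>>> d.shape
(7, 3, 3, 7)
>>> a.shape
(3, 3)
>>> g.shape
(5, 3)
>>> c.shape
(2, 7, 3)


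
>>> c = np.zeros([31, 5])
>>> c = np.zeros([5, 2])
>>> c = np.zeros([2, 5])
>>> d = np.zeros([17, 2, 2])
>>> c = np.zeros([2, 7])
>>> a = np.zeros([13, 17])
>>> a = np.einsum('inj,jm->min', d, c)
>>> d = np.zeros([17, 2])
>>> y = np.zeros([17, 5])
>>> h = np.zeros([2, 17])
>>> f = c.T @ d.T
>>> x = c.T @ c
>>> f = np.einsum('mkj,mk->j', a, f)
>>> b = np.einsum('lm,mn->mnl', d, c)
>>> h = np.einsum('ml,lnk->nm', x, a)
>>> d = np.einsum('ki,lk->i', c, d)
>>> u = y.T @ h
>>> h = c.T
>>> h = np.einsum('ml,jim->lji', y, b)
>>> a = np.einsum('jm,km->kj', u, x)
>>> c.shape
(2, 7)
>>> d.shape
(7,)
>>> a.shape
(7, 5)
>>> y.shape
(17, 5)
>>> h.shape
(5, 2, 7)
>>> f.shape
(2,)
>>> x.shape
(7, 7)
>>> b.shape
(2, 7, 17)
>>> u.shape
(5, 7)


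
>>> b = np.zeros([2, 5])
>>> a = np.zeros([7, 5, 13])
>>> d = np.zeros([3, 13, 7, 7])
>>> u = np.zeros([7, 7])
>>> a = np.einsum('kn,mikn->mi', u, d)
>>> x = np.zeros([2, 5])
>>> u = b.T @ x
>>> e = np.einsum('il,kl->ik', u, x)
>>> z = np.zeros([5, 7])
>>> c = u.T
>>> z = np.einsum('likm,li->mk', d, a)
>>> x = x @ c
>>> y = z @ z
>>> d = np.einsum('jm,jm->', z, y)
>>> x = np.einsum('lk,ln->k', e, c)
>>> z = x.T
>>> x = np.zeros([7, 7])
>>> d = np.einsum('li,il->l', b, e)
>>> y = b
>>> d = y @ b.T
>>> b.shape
(2, 5)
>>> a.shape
(3, 13)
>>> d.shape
(2, 2)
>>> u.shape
(5, 5)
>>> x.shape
(7, 7)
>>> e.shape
(5, 2)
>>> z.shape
(2,)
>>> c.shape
(5, 5)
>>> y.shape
(2, 5)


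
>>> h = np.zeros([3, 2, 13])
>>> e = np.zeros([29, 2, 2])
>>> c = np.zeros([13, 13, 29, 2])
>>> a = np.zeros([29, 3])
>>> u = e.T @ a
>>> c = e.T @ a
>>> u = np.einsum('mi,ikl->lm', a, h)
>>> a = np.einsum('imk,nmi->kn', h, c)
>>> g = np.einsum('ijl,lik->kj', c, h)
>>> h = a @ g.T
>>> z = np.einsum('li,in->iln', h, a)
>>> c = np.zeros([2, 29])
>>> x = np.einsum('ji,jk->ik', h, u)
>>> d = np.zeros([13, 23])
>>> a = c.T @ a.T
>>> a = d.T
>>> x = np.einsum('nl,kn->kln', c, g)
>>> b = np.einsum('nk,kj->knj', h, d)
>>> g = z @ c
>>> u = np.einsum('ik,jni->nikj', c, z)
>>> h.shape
(13, 13)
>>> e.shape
(29, 2, 2)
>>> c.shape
(2, 29)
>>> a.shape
(23, 13)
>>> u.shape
(13, 2, 29, 13)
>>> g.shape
(13, 13, 29)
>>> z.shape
(13, 13, 2)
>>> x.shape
(13, 29, 2)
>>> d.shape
(13, 23)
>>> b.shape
(13, 13, 23)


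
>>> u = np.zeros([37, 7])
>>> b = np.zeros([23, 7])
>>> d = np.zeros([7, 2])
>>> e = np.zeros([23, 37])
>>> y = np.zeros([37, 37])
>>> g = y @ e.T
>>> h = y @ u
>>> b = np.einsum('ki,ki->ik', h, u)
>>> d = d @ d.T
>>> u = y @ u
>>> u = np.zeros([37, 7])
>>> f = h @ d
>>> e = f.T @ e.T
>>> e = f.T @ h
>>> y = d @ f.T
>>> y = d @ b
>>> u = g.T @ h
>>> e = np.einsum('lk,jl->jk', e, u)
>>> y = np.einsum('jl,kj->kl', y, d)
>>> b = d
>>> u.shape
(23, 7)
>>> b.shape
(7, 7)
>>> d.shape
(7, 7)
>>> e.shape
(23, 7)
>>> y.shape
(7, 37)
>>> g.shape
(37, 23)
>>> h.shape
(37, 7)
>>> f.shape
(37, 7)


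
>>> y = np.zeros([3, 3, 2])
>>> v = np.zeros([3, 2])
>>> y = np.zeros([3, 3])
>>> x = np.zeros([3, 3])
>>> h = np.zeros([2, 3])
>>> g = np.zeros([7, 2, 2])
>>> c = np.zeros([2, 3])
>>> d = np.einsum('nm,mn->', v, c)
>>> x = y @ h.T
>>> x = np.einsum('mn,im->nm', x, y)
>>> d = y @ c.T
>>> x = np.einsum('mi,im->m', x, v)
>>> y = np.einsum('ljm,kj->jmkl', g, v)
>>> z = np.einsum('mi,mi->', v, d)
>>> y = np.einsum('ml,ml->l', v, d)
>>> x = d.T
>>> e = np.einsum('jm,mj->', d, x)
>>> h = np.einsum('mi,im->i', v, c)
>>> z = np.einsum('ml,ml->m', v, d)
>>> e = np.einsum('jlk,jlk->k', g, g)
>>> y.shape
(2,)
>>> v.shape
(3, 2)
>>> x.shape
(2, 3)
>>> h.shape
(2,)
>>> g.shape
(7, 2, 2)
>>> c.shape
(2, 3)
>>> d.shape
(3, 2)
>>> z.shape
(3,)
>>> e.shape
(2,)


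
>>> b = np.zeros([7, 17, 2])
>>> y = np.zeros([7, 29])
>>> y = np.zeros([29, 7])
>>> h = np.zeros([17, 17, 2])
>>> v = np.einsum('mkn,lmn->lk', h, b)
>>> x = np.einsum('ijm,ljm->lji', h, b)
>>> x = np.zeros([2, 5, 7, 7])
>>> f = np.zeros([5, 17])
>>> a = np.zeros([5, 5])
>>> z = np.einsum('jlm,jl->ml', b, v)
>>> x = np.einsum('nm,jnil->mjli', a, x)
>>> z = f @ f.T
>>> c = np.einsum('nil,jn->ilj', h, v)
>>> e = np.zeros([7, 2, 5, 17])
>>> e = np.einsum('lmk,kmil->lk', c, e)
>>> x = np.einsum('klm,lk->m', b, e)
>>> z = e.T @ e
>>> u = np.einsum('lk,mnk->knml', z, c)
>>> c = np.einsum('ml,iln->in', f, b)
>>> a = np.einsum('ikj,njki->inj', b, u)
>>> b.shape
(7, 17, 2)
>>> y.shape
(29, 7)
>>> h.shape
(17, 17, 2)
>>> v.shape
(7, 17)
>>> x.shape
(2,)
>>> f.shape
(5, 17)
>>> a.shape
(7, 7, 2)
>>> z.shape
(7, 7)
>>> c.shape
(7, 2)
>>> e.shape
(17, 7)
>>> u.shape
(7, 2, 17, 7)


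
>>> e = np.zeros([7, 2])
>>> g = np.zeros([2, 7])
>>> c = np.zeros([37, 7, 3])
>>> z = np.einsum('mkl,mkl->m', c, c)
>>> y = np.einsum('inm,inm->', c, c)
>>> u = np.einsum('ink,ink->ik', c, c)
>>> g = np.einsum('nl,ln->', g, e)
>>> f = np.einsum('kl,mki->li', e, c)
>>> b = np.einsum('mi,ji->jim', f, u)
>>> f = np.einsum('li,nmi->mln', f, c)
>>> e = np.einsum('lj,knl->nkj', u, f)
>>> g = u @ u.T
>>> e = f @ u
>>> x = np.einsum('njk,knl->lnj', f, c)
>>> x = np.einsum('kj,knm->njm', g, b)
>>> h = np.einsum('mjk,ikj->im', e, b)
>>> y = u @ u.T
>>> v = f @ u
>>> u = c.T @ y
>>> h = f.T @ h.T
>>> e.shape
(7, 2, 3)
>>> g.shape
(37, 37)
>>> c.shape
(37, 7, 3)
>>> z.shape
(37,)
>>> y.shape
(37, 37)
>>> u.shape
(3, 7, 37)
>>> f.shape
(7, 2, 37)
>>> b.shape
(37, 3, 2)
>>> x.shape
(3, 37, 2)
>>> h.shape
(37, 2, 37)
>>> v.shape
(7, 2, 3)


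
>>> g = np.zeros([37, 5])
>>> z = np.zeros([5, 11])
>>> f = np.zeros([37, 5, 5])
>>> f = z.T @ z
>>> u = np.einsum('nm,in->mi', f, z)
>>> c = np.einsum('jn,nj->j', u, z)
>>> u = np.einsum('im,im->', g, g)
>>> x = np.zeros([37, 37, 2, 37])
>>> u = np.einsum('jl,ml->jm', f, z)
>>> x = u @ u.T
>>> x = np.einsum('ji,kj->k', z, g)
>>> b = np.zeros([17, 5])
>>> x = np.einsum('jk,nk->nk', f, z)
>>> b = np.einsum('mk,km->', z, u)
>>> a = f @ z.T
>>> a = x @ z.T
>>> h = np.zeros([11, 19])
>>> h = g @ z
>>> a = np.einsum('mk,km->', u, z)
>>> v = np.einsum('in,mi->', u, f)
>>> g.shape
(37, 5)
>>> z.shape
(5, 11)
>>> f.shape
(11, 11)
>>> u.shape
(11, 5)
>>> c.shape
(11,)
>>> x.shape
(5, 11)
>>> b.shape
()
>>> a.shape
()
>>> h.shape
(37, 11)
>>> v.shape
()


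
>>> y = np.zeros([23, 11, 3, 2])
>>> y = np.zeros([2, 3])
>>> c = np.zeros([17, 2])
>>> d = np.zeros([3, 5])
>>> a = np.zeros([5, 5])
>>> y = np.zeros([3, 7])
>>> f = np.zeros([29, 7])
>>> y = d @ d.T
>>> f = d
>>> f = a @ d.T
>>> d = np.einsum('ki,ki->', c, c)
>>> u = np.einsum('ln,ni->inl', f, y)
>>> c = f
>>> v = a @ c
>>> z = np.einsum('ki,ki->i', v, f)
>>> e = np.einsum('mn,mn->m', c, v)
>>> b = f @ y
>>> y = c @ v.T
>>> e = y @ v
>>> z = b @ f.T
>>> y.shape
(5, 5)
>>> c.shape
(5, 3)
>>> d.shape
()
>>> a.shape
(5, 5)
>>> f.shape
(5, 3)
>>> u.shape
(3, 3, 5)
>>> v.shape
(5, 3)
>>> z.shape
(5, 5)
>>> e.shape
(5, 3)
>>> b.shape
(5, 3)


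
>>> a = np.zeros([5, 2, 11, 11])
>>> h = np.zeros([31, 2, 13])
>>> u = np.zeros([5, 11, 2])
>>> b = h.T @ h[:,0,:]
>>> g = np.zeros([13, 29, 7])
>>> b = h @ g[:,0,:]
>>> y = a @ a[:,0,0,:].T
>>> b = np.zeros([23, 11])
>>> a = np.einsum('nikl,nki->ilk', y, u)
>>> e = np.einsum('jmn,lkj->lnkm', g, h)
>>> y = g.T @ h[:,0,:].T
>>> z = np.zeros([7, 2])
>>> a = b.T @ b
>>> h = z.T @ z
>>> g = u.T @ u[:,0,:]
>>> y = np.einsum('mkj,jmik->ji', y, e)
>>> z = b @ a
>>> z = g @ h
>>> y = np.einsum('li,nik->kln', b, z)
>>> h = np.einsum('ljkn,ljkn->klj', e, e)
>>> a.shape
(11, 11)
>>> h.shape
(2, 31, 7)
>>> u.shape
(5, 11, 2)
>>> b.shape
(23, 11)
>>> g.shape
(2, 11, 2)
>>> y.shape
(2, 23, 2)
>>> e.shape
(31, 7, 2, 29)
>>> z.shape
(2, 11, 2)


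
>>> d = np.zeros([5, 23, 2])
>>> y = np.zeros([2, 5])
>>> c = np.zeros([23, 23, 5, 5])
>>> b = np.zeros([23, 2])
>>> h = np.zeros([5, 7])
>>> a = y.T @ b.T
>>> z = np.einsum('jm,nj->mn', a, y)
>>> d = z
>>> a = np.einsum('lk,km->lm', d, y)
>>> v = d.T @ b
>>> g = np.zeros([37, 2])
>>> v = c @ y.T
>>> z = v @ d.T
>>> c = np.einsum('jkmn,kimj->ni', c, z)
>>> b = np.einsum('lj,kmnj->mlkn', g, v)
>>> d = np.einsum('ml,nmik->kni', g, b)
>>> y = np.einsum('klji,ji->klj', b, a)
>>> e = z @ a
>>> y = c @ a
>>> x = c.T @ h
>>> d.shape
(5, 23, 23)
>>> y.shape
(5, 5)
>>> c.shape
(5, 23)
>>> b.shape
(23, 37, 23, 5)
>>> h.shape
(5, 7)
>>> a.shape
(23, 5)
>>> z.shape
(23, 23, 5, 23)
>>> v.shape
(23, 23, 5, 2)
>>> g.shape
(37, 2)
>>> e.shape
(23, 23, 5, 5)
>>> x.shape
(23, 7)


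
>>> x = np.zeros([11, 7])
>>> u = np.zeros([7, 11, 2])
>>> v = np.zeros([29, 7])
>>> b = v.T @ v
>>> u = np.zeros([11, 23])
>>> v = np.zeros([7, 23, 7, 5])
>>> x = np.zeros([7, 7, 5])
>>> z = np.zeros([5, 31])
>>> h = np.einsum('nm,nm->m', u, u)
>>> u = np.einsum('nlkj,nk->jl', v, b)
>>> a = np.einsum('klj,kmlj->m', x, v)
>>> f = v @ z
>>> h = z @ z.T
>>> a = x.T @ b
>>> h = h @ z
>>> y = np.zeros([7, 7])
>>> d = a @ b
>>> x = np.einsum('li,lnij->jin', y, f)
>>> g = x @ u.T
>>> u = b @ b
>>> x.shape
(31, 7, 23)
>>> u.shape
(7, 7)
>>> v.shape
(7, 23, 7, 5)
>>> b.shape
(7, 7)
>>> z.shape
(5, 31)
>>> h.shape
(5, 31)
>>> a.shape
(5, 7, 7)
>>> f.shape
(7, 23, 7, 31)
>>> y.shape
(7, 7)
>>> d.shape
(5, 7, 7)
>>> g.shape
(31, 7, 5)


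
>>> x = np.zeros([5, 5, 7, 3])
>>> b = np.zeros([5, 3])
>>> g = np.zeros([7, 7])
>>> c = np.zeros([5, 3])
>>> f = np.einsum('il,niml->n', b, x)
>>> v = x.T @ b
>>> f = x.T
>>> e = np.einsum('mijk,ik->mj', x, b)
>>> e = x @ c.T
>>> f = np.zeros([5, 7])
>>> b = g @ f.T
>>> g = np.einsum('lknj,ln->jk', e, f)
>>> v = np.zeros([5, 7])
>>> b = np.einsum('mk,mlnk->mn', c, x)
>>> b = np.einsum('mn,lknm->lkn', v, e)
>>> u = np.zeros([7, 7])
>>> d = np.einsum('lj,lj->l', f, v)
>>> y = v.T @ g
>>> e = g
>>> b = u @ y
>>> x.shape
(5, 5, 7, 3)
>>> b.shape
(7, 5)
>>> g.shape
(5, 5)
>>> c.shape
(5, 3)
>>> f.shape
(5, 7)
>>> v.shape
(5, 7)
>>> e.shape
(5, 5)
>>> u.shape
(7, 7)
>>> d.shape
(5,)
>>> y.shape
(7, 5)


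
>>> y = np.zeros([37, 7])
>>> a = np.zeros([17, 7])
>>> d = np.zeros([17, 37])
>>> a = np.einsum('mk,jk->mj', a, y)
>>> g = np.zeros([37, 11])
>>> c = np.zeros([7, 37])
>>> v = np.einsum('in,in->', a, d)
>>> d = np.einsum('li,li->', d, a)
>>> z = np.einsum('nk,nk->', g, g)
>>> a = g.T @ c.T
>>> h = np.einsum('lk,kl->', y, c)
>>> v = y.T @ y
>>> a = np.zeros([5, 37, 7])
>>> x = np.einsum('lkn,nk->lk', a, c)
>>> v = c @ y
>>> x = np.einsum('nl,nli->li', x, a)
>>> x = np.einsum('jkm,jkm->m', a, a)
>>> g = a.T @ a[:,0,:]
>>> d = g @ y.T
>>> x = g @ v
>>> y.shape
(37, 7)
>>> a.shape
(5, 37, 7)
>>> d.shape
(7, 37, 37)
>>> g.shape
(7, 37, 7)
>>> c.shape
(7, 37)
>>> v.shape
(7, 7)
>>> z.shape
()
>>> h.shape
()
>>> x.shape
(7, 37, 7)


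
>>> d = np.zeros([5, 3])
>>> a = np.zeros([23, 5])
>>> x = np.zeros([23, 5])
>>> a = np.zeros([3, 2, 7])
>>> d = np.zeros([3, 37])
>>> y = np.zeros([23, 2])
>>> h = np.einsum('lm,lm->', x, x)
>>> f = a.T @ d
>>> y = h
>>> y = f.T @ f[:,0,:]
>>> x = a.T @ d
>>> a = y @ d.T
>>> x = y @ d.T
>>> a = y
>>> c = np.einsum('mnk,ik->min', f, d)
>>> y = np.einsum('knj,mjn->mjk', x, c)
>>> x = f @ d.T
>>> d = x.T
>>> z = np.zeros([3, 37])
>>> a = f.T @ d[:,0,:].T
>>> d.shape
(3, 2, 7)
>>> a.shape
(37, 2, 3)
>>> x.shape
(7, 2, 3)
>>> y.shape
(7, 3, 37)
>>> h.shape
()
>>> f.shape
(7, 2, 37)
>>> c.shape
(7, 3, 2)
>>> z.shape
(3, 37)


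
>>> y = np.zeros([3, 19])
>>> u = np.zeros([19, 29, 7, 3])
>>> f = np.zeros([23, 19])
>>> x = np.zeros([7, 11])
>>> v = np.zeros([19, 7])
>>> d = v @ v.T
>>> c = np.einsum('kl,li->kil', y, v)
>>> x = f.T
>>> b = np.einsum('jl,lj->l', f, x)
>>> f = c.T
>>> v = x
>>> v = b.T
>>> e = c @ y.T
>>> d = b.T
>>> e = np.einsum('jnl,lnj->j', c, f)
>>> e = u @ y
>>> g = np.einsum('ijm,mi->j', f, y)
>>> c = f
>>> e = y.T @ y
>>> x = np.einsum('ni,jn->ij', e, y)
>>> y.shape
(3, 19)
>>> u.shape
(19, 29, 7, 3)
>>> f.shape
(19, 7, 3)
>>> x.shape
(19, 3)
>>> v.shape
(19,)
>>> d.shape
(19,)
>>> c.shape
(19, 7, 3)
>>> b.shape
(19,)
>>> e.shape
(19, 19)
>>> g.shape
(7,)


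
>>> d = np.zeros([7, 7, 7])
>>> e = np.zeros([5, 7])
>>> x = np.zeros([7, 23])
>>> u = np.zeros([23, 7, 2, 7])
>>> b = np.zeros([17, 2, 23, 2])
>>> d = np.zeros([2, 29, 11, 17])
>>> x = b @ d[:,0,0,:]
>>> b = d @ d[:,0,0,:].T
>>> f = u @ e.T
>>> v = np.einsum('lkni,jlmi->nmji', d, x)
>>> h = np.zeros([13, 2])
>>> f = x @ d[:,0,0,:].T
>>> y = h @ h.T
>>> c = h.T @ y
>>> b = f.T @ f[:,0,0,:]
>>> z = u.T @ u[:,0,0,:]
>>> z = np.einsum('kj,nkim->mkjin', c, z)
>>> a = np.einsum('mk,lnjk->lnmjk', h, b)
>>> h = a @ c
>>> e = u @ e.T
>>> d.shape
(2, 29, 11, 17)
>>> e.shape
(23, 7, 2, 5)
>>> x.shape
(17, 2, 23, 17)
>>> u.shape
(23, 7, 2, 7)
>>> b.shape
(2, 23, 2, 2)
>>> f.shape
(17, 2, 23, 2)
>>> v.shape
(11, 23, 17, 17)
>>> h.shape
(2, 23, 13, 2, 13)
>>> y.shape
(13, 13)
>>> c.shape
(2, 13)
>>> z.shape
(7, 2, 13, 7, 7)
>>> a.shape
(2, 23, 13, 2, 2)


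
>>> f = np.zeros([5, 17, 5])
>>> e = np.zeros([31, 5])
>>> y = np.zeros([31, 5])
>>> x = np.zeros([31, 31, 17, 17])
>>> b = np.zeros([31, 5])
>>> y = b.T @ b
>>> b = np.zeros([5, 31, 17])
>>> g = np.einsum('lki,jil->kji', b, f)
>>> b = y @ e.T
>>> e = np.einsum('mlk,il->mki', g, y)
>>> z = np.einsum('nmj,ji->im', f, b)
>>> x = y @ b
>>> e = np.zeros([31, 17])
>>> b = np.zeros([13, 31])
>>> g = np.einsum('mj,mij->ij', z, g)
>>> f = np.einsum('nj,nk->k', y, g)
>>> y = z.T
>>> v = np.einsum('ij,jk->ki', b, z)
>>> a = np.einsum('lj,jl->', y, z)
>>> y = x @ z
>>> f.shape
(17,)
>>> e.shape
(31, 17)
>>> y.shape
(5, 17)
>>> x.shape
(5, 31)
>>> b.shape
(13, 31)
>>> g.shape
(5, 17)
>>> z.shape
(31, 17)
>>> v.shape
(17, 13)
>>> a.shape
()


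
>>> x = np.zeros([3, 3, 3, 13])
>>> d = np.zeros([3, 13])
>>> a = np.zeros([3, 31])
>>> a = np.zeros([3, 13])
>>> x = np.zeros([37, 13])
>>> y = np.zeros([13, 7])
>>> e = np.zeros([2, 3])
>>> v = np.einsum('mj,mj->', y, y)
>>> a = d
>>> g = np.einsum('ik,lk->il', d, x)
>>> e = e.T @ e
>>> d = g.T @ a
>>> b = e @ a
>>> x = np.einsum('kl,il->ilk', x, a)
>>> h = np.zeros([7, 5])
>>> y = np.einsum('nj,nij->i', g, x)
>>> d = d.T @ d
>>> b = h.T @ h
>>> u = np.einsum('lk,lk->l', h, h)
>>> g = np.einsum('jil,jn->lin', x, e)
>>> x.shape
(3, 13, 37)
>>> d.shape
(13, 13)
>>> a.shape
(3, 13)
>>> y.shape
(13,)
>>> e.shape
(3, 3)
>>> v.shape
()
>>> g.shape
(37, 13, 3)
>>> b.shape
(5, 5)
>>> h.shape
(7, 5)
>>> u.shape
(7,)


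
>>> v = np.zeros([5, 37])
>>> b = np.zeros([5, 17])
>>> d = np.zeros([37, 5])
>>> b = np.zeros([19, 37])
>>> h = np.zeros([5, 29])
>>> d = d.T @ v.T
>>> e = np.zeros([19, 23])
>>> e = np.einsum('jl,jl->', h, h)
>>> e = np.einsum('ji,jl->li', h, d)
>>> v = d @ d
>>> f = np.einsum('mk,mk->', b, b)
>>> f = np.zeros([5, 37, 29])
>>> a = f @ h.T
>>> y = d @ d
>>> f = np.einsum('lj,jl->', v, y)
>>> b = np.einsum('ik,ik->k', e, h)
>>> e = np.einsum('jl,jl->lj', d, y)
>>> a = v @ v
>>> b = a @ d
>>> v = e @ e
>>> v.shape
(5, 5)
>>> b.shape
(5, 5)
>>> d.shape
(5, 5)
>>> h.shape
(5, 29)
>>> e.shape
(5, 5)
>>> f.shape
()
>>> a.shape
(5, 5)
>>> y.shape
(5, 5)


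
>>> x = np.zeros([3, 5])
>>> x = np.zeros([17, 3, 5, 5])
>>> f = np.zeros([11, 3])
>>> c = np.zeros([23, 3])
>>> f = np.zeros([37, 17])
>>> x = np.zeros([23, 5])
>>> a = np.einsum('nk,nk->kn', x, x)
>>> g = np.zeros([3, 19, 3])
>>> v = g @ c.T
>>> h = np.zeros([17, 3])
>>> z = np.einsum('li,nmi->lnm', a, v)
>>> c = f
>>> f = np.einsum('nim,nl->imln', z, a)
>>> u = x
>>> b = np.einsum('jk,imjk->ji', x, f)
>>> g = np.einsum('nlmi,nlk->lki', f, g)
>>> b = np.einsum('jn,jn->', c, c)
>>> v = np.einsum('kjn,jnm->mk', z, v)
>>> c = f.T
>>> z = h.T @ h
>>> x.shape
(23, 5)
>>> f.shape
(3, 19, 23, 5)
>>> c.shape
(5, 23, 19, 3)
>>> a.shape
(5, 23)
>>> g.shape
(19, 3, 5)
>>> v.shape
(23, 5)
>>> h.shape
(17, 3)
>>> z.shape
(3, 3)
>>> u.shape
(23, 5)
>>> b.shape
()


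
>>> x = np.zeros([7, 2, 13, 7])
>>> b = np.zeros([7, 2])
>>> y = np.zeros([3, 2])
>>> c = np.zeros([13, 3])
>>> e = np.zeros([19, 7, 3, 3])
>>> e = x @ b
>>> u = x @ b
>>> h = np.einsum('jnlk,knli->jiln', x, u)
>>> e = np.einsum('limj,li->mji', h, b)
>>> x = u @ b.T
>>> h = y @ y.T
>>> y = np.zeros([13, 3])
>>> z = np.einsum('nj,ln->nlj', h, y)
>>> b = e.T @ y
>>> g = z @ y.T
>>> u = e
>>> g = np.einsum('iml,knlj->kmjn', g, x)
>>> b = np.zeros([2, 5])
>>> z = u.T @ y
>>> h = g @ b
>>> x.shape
(7, 2, 13, 7)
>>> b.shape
(2, 5)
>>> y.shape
(13, 3)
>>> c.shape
(13, 3)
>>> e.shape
(13, 2, 2)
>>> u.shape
(13, 2, 2)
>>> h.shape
(7, 13, 7, 5)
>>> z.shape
(2, 2, 3)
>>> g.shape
(7, 13, 7, 2)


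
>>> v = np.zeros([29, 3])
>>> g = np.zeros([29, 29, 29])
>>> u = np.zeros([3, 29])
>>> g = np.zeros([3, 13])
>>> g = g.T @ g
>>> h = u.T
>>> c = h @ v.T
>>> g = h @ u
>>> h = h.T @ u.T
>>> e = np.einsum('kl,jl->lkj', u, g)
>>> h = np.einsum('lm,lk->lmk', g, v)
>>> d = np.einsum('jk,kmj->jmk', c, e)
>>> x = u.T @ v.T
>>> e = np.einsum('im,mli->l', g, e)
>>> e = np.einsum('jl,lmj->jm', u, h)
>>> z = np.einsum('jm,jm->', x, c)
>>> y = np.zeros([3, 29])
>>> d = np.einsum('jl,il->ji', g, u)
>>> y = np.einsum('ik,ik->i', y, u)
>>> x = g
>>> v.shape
(29, 3)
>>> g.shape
(29, 29)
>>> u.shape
(3, 29)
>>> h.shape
(29, 29, 3)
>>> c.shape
(29, 29)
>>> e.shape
(3, 29)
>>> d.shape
(29, 3)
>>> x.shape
(29, 29)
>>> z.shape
()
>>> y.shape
(3,)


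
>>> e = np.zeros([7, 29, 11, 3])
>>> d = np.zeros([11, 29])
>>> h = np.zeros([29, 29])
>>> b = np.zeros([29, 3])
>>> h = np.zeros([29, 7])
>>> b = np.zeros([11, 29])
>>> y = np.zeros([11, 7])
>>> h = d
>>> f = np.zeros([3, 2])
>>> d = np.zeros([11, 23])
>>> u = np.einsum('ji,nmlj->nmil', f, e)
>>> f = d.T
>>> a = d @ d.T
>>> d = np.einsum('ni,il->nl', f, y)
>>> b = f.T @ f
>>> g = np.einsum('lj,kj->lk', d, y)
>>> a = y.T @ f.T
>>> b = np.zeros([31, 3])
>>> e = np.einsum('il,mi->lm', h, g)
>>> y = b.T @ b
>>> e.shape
(29, 23)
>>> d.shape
(23, 7)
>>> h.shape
(11, 29)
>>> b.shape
(31, 3)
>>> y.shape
(3, 3)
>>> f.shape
(23, 11)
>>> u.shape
(7, 29, 2, 11)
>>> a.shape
(7, 23)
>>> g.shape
(23, 11)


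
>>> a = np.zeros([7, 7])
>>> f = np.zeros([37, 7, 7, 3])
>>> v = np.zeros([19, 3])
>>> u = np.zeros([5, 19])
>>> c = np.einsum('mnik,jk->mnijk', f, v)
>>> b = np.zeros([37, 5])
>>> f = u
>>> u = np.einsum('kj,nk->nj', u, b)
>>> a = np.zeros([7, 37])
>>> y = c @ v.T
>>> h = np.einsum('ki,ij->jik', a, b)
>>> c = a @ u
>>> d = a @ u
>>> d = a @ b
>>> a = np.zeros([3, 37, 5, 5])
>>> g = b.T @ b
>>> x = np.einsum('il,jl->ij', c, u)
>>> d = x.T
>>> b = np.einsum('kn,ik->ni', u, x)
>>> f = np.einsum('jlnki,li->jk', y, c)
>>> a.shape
(3, 37, 5, 5)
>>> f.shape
(37, 19)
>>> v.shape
(19, 3)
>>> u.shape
(37, 19)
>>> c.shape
(7, 19)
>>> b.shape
(19, 7)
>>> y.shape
(37, 7, 7, 19, 19)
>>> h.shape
(5, 37, 7)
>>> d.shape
(37, 7)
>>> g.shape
(5, 5)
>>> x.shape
(7, 37)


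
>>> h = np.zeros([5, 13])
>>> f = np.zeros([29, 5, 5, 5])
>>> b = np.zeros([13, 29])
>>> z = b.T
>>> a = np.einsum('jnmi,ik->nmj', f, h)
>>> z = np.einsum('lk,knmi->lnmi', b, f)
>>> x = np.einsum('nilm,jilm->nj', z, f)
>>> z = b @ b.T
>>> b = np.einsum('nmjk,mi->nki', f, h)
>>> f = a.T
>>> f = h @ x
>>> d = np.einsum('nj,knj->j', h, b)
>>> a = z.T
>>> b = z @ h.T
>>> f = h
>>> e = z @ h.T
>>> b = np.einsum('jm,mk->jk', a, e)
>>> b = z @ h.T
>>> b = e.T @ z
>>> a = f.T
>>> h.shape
(5, 13)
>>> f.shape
(5, 13)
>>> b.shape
(5, 13)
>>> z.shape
(13, 13)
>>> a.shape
(13, 5)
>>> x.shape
(13, 29)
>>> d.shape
(13,)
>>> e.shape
(13, 5)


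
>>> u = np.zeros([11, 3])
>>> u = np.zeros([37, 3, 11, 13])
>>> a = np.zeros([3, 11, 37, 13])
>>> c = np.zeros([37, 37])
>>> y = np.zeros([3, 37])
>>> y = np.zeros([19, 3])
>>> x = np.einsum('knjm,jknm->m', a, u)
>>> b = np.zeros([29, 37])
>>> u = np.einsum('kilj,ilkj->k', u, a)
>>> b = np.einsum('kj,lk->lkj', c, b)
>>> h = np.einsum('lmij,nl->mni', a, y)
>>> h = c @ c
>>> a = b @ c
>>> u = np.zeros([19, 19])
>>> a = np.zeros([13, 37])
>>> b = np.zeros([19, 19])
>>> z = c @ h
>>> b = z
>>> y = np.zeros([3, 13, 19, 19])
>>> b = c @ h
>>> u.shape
(19, 19)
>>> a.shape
(13, 37)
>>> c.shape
(37, 37)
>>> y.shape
(3, 13, 19, 19)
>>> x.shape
(13,)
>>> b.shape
(37, 37)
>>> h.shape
(37, 37)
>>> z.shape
(37, 37)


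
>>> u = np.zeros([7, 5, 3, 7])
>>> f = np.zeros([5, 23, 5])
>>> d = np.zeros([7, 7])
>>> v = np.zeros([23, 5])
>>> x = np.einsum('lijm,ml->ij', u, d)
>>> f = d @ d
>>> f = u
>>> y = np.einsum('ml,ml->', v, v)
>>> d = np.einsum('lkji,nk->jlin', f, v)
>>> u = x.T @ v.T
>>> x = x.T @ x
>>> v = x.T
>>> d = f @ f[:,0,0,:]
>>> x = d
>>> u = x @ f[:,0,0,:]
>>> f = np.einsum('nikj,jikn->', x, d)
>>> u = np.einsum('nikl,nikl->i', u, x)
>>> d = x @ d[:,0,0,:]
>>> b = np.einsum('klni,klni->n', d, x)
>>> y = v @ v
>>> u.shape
(5,)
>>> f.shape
()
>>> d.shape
(7, 5, 3, 7)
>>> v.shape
(3, 3)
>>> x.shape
(7, 5, 3, 7)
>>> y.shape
(3, 3)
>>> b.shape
(3,)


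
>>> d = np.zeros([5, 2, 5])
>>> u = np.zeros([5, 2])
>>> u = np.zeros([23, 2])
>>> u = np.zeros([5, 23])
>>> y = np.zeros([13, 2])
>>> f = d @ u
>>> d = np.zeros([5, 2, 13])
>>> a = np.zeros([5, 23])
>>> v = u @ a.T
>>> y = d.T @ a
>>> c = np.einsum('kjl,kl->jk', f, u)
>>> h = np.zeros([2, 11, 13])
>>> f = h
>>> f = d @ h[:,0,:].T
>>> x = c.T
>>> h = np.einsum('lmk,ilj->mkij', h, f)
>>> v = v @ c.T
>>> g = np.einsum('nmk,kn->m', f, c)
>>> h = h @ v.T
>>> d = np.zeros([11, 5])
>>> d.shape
(11, 5)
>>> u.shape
(5, 23)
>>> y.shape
(13, 2, 23)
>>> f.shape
(5, 2, 2)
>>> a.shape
(5, 23)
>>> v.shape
(5, 2)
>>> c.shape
(2, 5)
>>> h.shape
(11, 13, 5, 5)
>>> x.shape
(5, 2)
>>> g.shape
(2,)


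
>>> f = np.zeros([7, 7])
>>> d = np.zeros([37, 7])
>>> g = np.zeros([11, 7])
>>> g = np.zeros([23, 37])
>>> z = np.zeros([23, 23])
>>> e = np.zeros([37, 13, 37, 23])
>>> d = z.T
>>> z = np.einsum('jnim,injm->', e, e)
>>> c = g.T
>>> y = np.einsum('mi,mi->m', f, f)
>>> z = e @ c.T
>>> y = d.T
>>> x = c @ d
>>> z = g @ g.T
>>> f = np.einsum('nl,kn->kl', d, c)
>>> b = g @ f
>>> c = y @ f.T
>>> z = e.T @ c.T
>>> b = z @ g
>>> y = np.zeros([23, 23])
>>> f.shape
(37, 23)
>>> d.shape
(23, 23)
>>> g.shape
(23, 37)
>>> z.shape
(23, 37, 13, 23)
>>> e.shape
(37, 13, 37, 23)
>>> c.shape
(23, 37)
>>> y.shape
(23, 23)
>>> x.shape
(37, 23)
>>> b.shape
(23, 37, 13, 37)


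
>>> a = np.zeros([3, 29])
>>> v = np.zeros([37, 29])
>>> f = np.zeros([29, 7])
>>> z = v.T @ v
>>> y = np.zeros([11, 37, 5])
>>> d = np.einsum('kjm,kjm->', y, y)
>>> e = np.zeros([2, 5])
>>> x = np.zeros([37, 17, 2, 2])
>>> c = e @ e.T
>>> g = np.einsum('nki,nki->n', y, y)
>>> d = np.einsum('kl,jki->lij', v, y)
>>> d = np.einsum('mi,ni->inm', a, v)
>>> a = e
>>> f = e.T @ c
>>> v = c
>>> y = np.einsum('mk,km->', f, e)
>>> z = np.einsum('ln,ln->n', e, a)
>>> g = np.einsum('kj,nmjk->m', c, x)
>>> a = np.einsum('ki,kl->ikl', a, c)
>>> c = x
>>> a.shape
(5, 2, 2)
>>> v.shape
(2, 2)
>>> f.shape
(5, 2)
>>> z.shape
(5,)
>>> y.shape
()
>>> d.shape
(29, 37, 3)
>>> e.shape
(2, 5)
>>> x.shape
(37, 17, 2, 2)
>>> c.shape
(37, 17, 2, 2)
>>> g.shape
(17,)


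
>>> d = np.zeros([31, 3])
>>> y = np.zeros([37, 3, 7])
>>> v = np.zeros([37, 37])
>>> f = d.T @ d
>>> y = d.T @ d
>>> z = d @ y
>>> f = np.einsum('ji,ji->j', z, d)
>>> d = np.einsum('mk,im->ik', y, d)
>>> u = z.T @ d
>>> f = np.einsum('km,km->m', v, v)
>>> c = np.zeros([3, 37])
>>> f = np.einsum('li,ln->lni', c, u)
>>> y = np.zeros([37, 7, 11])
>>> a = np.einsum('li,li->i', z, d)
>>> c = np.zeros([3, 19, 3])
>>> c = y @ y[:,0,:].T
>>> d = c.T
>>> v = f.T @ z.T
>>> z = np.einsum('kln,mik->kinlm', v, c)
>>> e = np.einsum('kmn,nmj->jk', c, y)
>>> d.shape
(37, 7, 37)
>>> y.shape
(37, 7, 11)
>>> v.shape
(37, 3, 31)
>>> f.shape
(3, 3, 37)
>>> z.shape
(37, 7, 31, 3, 37)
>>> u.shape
(3, 3)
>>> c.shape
(37, 7, 37)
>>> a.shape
(3,)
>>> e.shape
(11, 37)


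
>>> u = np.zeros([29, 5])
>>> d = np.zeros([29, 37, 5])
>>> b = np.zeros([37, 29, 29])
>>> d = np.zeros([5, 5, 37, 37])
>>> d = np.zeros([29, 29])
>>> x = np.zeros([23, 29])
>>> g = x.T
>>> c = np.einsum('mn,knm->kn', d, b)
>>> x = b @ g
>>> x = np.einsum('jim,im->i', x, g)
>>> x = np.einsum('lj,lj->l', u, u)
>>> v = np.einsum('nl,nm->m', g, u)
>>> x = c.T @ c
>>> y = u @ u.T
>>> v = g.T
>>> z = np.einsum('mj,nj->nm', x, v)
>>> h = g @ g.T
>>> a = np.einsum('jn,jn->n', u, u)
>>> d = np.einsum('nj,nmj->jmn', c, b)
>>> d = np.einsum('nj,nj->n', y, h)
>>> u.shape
(29, 5)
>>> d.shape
(29,)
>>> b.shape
(37, 29, 29)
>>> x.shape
(29, 29)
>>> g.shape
(29, 23)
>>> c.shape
(37, 29)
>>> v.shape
(23, 29)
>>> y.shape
(29, 29)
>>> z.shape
(23, 29)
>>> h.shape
(29, 29)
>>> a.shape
(5,)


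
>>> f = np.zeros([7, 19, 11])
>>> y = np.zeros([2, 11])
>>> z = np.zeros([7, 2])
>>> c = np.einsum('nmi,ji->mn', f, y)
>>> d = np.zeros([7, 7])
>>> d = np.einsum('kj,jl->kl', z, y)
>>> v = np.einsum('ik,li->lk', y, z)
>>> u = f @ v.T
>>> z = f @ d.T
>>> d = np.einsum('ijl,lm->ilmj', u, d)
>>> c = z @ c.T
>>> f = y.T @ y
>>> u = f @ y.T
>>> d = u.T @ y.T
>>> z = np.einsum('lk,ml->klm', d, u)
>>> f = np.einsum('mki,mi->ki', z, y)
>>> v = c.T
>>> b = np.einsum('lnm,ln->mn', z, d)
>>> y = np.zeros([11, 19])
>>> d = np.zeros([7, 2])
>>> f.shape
(2, 11)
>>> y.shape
(11, 19)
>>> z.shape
(2, 2, 11)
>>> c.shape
(7, 19, 19)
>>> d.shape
(7, 2)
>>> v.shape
(19, 19, 7)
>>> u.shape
(11, 2)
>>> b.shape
(11, 2)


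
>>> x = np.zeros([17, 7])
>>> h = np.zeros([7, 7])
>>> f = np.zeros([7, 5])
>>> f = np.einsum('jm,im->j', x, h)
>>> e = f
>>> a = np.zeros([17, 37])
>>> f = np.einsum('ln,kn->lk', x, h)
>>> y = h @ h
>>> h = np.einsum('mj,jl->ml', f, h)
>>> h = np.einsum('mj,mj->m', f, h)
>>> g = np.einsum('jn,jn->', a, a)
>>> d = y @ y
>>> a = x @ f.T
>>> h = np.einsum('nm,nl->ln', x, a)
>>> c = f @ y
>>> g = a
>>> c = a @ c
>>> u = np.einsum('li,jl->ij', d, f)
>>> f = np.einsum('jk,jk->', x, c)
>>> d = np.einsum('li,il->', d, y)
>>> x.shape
(17, 7)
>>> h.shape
(17, 17)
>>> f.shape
()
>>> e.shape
(17,)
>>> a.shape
(17, 17)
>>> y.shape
(7, 7)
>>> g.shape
(17, 17)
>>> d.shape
()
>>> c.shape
(17, 7)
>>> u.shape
(7, 17)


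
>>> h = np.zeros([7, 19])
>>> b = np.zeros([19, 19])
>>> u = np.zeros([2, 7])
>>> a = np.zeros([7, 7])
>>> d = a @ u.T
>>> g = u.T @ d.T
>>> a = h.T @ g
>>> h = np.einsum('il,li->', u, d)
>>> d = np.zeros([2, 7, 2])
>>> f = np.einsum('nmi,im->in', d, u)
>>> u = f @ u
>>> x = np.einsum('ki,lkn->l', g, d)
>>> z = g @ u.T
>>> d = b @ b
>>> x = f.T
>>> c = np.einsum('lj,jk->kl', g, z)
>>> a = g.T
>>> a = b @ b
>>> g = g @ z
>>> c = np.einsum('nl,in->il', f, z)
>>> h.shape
()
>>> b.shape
(19, 19)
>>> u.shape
(2, 7)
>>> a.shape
(19, 19)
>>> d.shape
(19, 19)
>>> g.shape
(7, 2)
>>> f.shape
(2, 2)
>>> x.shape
(2, 2)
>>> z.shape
(7, 2)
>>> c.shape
(7, 2)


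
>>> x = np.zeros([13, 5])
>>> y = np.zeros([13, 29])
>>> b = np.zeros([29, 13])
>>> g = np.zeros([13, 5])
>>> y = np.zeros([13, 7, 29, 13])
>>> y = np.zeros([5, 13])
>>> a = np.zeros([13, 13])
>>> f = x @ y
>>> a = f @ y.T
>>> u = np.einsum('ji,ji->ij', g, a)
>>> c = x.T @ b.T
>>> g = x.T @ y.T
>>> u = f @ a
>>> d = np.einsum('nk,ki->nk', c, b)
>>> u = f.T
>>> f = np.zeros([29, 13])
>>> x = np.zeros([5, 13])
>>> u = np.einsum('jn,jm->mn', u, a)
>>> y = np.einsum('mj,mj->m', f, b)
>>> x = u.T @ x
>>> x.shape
(13, 13)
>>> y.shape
(29,)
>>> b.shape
(29, 13)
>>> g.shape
(5, 5)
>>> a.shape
(13, 5)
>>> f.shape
(29, 13)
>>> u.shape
(5, 13)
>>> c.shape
(5, 29)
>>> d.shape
(5, 29)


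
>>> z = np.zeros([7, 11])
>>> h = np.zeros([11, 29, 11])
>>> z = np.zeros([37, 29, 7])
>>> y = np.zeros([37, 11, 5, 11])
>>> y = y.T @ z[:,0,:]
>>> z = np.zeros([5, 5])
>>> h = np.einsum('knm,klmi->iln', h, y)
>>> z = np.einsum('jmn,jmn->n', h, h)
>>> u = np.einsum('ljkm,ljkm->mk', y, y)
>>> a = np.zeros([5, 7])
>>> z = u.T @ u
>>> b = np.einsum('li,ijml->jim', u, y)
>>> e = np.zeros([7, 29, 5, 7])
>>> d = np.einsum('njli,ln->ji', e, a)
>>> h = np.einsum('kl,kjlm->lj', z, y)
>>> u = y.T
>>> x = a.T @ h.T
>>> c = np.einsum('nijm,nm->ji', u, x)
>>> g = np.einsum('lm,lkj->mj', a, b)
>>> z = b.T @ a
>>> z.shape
(11, 11, 7)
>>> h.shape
(11, 5)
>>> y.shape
(11, 5, 11, 7)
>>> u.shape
(7, 11, 5, 11)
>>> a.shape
(5, 7)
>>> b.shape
(5, 11, 11)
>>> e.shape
(7, 29, 5, 7)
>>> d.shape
(29, 7)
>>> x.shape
(7, 11)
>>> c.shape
(5, 11)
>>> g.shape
(7, 11)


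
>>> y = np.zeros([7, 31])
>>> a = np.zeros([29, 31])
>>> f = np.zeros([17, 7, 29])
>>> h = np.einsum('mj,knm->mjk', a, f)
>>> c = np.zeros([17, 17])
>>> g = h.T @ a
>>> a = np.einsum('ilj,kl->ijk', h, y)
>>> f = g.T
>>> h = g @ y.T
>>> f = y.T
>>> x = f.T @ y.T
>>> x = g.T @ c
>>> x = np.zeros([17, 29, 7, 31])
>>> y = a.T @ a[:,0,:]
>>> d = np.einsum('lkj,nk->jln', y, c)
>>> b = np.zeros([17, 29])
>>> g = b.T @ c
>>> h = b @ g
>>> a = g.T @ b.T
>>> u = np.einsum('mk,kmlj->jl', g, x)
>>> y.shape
(7, 17, 7)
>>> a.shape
(17, 17)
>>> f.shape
(31, 7)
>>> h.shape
(17, 17)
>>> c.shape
(17, 17)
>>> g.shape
(29, 17)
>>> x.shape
(17, 29, 7, 31)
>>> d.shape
(7, 7, 17)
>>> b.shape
(17, 29)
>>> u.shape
(31, 7)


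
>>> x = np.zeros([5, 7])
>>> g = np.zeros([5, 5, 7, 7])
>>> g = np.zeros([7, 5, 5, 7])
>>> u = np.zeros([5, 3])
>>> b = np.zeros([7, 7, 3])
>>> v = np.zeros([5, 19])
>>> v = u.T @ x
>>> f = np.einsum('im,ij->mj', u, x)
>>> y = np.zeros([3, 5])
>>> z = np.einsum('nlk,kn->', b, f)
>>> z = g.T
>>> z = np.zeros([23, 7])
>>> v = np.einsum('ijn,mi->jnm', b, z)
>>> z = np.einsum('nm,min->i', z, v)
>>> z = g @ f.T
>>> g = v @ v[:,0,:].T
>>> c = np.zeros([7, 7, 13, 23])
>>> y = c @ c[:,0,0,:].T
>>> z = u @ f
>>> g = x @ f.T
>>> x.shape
(5, 7)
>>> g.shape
(5, 3)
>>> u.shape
(5, 3)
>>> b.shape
(7, 7, 3)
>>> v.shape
(7, 3, 23)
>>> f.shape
(3, 7)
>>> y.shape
(7, 7, 13, 7)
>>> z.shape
(5, 7)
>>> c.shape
(7, 7, 13, 23)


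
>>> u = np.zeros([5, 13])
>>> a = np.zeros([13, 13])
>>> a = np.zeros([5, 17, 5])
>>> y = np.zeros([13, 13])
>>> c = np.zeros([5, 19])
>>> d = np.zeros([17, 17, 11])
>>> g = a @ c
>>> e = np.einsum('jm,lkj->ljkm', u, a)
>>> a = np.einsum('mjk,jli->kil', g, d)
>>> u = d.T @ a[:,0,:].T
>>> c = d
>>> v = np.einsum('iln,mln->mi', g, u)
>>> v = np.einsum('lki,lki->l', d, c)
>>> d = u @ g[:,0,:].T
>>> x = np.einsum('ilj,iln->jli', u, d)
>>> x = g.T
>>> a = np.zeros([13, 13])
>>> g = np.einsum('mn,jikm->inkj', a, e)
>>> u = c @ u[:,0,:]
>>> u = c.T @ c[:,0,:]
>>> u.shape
(11, 17, 11)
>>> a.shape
(13, 13)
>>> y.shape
(13, 13)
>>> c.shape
(17, 17, 11)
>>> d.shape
(11, 17, 5)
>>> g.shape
(5, 13, 17, 5)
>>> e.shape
(5, 5, 17, 13)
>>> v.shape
(17,)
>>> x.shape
(19, 17, 5)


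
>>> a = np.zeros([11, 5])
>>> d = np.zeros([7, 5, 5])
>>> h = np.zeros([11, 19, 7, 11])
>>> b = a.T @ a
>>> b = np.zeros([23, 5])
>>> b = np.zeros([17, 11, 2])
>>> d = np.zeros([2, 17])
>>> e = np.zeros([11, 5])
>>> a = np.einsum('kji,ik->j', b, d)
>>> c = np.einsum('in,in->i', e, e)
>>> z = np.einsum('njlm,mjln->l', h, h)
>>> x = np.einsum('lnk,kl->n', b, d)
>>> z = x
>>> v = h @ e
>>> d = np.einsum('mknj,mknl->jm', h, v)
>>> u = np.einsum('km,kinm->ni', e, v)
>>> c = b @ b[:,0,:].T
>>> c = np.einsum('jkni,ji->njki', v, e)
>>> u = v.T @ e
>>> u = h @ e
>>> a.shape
(11,)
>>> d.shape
(11, 11)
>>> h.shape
(11, 19, 7, 11)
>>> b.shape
(17, 11, 2)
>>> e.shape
(11, 5)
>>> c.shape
(7, 11, 19, 5)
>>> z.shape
(11,)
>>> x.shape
(11,)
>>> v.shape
(11, 19, 7, 5)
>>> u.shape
(11, 19, 7, 5)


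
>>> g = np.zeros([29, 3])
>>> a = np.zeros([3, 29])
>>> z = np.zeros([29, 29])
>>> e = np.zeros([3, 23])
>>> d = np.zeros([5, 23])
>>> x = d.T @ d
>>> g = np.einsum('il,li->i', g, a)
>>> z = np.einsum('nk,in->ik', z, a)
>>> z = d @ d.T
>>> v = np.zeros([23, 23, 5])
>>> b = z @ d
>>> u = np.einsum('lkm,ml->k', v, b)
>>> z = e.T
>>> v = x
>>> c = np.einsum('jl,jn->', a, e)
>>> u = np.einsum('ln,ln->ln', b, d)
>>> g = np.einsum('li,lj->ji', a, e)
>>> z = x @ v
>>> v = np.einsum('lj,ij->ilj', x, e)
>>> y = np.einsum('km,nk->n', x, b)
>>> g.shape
(23, 29)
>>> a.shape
(3, 29)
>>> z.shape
(23, 23)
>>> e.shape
(3, 23)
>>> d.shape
(5, 23)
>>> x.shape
(23, 23)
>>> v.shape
(3, 23, 23)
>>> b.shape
(5, 23)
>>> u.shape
(5, 23)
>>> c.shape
()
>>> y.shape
(5,)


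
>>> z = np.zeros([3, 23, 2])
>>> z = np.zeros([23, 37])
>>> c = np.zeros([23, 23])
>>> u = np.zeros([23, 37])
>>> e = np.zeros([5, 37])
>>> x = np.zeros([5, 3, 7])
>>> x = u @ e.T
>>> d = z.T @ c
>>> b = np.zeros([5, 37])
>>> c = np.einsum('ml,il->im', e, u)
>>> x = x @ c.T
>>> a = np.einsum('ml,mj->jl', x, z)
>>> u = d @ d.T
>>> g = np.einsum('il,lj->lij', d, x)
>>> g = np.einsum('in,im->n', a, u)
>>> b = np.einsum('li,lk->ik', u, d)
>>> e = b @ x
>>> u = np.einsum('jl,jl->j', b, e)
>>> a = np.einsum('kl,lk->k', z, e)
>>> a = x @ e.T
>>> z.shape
(23, 37)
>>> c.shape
(23, 5)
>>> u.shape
(37,)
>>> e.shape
(37, 23)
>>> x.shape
(23, 23)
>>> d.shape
(37, 23)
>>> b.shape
(37, 23)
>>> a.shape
(23, 37)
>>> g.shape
(23,)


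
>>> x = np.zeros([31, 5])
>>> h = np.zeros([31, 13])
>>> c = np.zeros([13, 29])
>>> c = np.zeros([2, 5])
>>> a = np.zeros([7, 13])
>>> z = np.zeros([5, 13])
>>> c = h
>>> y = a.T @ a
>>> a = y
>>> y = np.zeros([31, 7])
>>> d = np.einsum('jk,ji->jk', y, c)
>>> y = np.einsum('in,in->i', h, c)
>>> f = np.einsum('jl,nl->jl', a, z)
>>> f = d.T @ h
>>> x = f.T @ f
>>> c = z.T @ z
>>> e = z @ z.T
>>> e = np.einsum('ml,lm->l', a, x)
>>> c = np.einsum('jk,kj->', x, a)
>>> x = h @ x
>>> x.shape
(31, 13)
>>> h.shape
(31, 13)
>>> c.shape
()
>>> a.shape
(13, 13)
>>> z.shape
(5, 13)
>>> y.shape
(31,)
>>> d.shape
(31, 7)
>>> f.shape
(7, 13)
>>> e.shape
(13,)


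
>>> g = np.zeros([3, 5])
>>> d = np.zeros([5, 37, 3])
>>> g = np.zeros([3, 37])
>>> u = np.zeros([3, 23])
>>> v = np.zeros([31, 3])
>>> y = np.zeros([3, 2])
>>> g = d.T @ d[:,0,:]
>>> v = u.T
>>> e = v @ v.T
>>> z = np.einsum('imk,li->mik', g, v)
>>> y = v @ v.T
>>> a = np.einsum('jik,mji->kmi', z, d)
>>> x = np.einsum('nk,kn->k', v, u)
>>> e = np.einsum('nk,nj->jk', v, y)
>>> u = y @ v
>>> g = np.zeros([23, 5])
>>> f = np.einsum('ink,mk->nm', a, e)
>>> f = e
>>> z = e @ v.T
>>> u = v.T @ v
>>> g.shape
(23, 5)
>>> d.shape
(5, 37, 3)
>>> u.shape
(3, 3)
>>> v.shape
(23, 3)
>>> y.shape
(23, 23)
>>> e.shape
(23, 3)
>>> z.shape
(23, 23)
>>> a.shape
(3, 5, 3)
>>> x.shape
(3,)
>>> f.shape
(23, 3)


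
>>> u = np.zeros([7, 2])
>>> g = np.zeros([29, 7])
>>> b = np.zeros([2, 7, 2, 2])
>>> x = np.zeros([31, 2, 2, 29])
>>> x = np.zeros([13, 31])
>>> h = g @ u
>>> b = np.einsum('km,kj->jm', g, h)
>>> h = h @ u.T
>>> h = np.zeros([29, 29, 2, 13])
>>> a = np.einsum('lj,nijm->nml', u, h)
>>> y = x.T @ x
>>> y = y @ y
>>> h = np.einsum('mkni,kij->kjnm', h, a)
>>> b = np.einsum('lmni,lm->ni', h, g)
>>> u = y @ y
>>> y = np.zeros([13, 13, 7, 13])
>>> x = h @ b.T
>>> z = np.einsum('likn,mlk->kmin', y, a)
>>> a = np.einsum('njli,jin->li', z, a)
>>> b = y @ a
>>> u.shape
(31, 31)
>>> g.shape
(29, 7)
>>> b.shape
(13, 13, 7, 13)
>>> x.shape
(29, 7, 2, 2)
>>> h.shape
(29, 7, 2, 29)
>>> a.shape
(13, 13)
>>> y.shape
(13, 13, 7, 13)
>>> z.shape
(7, 29, 13, 13)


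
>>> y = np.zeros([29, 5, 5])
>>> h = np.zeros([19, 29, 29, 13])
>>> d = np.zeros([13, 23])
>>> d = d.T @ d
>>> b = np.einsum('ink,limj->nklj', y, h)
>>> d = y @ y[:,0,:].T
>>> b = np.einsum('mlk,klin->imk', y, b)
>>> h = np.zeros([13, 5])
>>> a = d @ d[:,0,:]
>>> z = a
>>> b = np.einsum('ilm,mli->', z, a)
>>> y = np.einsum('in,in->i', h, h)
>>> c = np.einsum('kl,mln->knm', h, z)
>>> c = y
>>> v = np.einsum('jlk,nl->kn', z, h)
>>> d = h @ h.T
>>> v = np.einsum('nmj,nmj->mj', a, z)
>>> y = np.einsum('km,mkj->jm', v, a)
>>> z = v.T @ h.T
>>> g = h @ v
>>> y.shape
(29, 29)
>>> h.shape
(13, 5)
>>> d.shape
(13, 13)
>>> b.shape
()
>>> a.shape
(29, 5, 29)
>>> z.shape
(29, 13)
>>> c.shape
(13,)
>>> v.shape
(5, 29)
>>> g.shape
(13, 29)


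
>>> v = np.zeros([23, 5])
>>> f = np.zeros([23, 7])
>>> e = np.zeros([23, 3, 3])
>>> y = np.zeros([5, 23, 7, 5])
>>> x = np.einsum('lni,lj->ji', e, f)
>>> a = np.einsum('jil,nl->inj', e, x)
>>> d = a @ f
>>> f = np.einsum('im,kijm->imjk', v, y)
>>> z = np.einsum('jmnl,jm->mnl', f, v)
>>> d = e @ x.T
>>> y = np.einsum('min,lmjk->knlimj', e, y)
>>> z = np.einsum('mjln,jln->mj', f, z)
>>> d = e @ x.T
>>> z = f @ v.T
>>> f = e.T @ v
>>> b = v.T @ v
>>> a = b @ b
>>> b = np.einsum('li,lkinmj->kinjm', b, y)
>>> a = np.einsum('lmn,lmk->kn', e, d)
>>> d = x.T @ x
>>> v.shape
(23, 5)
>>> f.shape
(3, 3, 5)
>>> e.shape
(23, 3, 3)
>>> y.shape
(5, 3, 5, 3, 23, 7)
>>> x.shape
(7, 3)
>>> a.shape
(7, 3)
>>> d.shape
(3, 3)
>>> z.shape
(23, 5, 7, 23)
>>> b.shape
(3, 5, 3, 7, 23)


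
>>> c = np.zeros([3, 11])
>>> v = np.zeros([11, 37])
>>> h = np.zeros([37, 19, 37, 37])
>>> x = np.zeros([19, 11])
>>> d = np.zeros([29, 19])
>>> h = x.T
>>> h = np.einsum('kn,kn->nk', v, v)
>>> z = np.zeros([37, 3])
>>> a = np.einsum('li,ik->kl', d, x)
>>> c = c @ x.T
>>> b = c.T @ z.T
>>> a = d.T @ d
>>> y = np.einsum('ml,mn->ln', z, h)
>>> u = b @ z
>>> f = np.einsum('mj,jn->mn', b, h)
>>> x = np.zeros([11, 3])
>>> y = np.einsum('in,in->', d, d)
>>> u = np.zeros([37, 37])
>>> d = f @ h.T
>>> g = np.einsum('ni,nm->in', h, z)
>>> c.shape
(3, 19)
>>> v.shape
(11, 37)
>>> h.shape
(37, 11)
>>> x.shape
(11, 3)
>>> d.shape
(19, 37)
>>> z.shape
(37, 3)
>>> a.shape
(19, 19)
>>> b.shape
(19, 37)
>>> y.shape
()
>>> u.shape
(37, 37)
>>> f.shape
(19, 11)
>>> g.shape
(11, 37)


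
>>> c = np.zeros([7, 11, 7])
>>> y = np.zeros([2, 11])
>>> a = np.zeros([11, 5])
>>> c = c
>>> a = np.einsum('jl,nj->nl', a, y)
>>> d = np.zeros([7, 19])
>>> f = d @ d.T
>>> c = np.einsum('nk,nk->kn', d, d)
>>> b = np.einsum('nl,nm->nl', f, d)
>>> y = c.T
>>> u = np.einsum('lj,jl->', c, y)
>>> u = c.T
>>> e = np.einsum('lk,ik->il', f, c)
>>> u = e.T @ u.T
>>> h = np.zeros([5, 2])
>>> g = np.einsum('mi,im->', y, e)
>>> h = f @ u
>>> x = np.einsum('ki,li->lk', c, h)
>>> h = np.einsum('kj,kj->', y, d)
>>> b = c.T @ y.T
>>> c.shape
(19, 7)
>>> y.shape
(7, 19)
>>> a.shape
(2, 5)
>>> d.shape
(7, 19)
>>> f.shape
(7, 7)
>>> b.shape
(7, 7)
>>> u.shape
(7, 7)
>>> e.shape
(19, 7)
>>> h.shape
()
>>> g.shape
()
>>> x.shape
(7, 19)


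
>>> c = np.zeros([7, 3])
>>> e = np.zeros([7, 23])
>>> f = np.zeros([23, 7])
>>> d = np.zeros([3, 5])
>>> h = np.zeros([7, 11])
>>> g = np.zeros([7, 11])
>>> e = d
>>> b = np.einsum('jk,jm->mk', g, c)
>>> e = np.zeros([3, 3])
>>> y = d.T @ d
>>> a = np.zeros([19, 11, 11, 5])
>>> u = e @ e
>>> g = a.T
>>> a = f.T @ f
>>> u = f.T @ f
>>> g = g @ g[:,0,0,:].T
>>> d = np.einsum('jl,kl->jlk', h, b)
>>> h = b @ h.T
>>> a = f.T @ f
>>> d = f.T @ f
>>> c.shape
(7, 3)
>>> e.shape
(3, 3)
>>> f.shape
(23, 7)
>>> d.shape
(7, 7)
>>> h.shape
(3, 7)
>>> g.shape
(5, 11, 11, 5)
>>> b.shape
(3, 11)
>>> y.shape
(5, 5)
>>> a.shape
(7, 7)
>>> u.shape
(7, 7)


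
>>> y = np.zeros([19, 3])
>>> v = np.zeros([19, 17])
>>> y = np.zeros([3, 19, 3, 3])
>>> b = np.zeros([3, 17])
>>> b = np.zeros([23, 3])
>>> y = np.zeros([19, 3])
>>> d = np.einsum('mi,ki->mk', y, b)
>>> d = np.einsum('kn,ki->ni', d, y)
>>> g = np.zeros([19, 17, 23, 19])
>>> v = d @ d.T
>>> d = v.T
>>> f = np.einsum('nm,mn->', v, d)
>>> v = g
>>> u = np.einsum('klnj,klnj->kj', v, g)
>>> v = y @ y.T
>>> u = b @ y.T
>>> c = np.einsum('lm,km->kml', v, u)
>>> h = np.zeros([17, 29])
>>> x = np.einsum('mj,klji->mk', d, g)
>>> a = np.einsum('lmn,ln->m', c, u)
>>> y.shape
(19, 3)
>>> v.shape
(19, 19)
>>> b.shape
(23, 3)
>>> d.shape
(23, 23)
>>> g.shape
(19, 17, 23, 19)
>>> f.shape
()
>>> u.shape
(23, 19)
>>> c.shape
(23, 19, 19)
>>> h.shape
(17, 29)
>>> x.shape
(23, 19)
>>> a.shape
(19,)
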